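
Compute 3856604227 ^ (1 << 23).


3856604227 ^ (1 << 23) = 3856604227 ^ 8388608 = 3848215619

3848215619


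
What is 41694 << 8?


0b1010001011011110 << 8 = 0b101000101101111000000000 = 10673664

10673664


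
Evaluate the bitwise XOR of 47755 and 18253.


0b1011101010001011 ^ 0b100011101001101 = 0b1111110111000110 = 64966

64966


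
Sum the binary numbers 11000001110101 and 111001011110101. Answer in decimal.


11000001110101 + 111001011110101 = 1010001101101010 = 41834

41834


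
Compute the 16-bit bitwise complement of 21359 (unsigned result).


~0b101001101101111 = 0b1010110010010000 = 44176 (16-bit unsigned)

44176


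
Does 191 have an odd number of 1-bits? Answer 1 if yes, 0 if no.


0b10111111 has 7 ones => parity 1

1


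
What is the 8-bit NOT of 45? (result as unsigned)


~0b101101 = 0b11010010 = 210 (8-bit unsigned)

210


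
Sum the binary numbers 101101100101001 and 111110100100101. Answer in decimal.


101101100101001 + 111110100100101 = 1101100001001110 = 55374

55374


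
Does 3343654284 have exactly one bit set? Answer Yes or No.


0b11000111010011000001110110001100. Multiple bits set => No

No


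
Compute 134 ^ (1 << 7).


134 ^ (1 << 7) = 134 ^ 128 = 6

6


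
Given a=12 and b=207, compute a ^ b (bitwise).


12 ^ 207 = 195

195


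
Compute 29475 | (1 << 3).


29475 | (1 << 3) = 29475 | 8 = 29483

29483


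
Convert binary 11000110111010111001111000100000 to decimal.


11000110111010111001111000100000 in decimal = 3337330208

3337330208


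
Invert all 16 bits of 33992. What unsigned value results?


33992 ^ 65535 = 31543

31543


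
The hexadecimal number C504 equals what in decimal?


C504 hex = 50436 decimal

50436


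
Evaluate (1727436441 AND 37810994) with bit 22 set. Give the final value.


Step 1: 1727436441 & 37810994 = 37786128
Step 2: 37786128 | (1 << 22) = 37786128 | 4194304 = 37786128

37786128


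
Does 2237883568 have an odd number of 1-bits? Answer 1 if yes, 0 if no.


0b10000101011000110110010010110000 has 13 ones => parity 1

1


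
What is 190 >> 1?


0b10111110 >> 1 = 0b1011111 = 95

95


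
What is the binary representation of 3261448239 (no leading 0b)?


3261448239 = 11000010011001011100000000101111 in binary

11000010011001011100000000101111


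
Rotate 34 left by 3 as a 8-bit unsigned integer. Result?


Rotate 0b100010 left by 3 (8-bit) = 0b10001 = 17

17


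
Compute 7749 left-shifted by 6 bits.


0b1111001000101 << 6 = 0b1111001000101000000 = 495936

495936


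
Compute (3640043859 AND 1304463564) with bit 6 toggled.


Step 1: 3640043859 & 1304463564 = 1220577344
Step 2: 1220577344 ^ (1 << 6) = 1220577344 ^ 64 = 1220577280

1220577280


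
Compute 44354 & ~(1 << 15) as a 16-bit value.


44354 & ~(1 << 15) = 11586

11586


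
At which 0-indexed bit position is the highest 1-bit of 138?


0b10001010. Highest set bit at position 7

7


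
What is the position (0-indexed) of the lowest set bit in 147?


0b10010011. Lowest set bit at position 0

0


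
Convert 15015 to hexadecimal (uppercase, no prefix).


15015 = 3AA7 hex

3AA7


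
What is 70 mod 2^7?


70 & 127 = 70

70


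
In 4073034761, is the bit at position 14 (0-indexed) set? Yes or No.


0b11110010110001011001010000001001, bit 14 = 0. No

No


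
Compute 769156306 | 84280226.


0b101101110110000110010011010010 | 0b101000001100000001110100010 = 0b101101110111100110011111110010 = 769550322

769550322


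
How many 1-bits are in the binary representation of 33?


0b100001 has 2 set bits

2


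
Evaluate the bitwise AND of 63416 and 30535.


0b1111011110111000 & 0b111011101000111 = 0b111011100000000 = 30464

30464


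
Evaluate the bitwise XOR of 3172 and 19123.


0b110001100100 ^ 0b100101010110011 = 0b100011011010111 = 18135

18135


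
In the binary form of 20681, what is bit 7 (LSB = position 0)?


0b101000011001001, position 7 = 1

1


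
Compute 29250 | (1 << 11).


29250 | (1 << 11) = 29250 | 2048 = 31298

31298


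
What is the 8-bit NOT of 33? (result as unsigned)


~0b100001 = 0b11011110 = 222 (8-bit unsigned)

222


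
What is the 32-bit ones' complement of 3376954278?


3376954278 ^ 4294967295 = 918013017

918013017


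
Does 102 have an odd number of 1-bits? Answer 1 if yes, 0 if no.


0b1100110 has 4 ones => parity 0

0


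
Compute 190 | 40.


0b10111110 | 0b101000 = 0b10111110 = 190

190


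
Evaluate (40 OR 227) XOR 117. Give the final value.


Step 1: 40 | 227 = 235
Step 2: 235 ^ 117 = 158

158


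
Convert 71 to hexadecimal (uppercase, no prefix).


71 = 47 hex

47


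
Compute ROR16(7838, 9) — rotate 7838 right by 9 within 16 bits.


Rotate 0b1111010011110 right by 9 (16-bit) = 0b100111100001111 = 20239

20239


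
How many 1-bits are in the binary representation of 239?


0b11101111 has 7 set bits

7


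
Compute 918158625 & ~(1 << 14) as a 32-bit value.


918158625 & ~(1 << 14) = 918142241

918142241


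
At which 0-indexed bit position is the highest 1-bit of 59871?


0b1110100111011111. Highest set bit at position 15

15


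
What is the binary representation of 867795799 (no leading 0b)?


867795799 = 110011101110011000001101010111 in binary

110011101110011000001101010111


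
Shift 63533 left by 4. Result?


0b1111100000101101 << 4 = 0b11111000001011010000 = 1016528

1016528


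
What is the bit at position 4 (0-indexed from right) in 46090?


0b1011010000001010, position 4 = 0

0


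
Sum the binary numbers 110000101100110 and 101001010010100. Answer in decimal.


110000101100110 + 101001010010100 = 1011001111111010 = 46074

46074


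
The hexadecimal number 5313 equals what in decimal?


5313 hex = 21267 decimal

21267


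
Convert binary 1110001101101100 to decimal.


1110001101101100 in decimal = 58220

58220


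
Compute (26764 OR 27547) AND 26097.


Step 1: 26764 | 27547 = 27551
Step 2: 27551 & 26097 = 24977

24977


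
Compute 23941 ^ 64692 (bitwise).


0b101110110000101 ^ 0b1111110010110100 = 0b1010000100110001 = 41265

41265


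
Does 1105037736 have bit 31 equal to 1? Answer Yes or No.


0b1000001110111011000100110101000, bit 31 = 0. No

No


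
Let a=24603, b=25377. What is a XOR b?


24603 ^ 25377 = 826

826


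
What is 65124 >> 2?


0b1111111001100100 >> 2 = 0b11111110011001 = 16281

16281


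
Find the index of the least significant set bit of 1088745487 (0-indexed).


0b1000000111001001111000000001111. Lowest set bit at position 0

0


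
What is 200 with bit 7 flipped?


200 ^ (1 << 7) = 200 ^ 128 = 72

72


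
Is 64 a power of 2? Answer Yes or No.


0b1000000. Only one bit set => Yes

Yes


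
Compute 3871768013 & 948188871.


0b11100110110001100111110111001101 & 0b111000100001000011011011000111 = 0b100000100001000011010011000101 = 545535173

545535173


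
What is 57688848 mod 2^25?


57688848 & 33554431 = 24134416

24134416


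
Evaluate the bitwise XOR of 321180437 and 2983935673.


0b10011001001001101001100010101 ^ 0b10110001110110110011111010111001 = 0b10100010111111111110110110101100 = 2734681516

2734681516


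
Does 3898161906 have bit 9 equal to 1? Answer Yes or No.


0b11101000010110010011101011110010, bit 9 = 1. Yes

Yes


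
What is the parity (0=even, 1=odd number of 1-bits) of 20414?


0b100111110111110 has 11 ones => parity 1

1


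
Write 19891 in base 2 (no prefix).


19891 = 100110110110011 in binary

100110110110011


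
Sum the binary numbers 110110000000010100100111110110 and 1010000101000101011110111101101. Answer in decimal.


110110000000010100100111110110 + 1010000101000101011110111101101 = 10000110101001000000011111100011 = 2258896867

2258896867


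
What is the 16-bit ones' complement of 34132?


34132 ^ 65535 = 31403

31403


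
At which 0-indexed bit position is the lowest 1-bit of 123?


0b1111011. Lowest set bit at position 0

0


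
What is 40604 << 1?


0b1001111010011100 << 1 = 0b10011110100111000 = 81208

81208


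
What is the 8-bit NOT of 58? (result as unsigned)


~0b111010 = 0b11000101 = 197 (8-bit unsigned)

197


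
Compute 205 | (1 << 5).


205 | (1 << 5) = 205 | 32 = 237

237


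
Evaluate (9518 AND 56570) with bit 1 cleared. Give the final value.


Step 1: 9518 & 56570 = 1066
Step 2: 1066 & ~(1 << 1) = 1064

1064


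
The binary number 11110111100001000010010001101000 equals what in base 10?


11110111100001000010010001101000 in decimal = 4152632424

4152632424


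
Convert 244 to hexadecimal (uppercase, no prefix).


244 = F4 hex

F4


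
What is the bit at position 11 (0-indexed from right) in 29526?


0b111001101010110, position 11 = 0

0


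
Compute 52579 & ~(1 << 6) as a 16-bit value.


52579 & ~(1 << 6) = 52515

52515


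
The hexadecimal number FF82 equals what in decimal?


FF82 hex = 65410 decimal

65410


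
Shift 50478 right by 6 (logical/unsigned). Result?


0b1100010100101110 >> 6 = 0b1100010100 = 788

788


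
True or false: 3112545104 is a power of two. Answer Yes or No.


0b10111001100001011010101101010000. Multiple bits set => No

No


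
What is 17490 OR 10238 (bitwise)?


0b100010001010010 | 0b10011111111110 = 0b110011111111110 = 26622

26622


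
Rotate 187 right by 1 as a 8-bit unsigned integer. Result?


Rotate 0b10111011 right by 1 (8-bit) = 0b11011101 = 221

221


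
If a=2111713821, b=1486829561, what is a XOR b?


2111713821 ^ 1486829561 = 625018340

625018340


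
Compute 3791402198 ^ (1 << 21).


3791402198 ^ (1 << 21) = 3791402198 ^ 2097152 = 3789305046

3789305046


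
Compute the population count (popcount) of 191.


0b10111111 has 7 set bits

7


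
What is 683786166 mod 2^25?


683786166 & 33554431 = 12697526

12697526


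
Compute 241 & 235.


0b11110001 & 0b11101011 = 0b11100001 = 225

225


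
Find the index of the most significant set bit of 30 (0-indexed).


0b11110. Highest set bit at position 4

4


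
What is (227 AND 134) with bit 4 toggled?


Step 1: 227 & 134 = 130
Step 2: 130 ^ (1 << 4) = 130 ^ 16 = 146

146


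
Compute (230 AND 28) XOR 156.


Step 1: 230 & 28 = 4
Step 2: 4 ^ 156 = 152

152


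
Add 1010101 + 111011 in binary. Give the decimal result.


1010101 + 111011 = 10010000 = 144

144


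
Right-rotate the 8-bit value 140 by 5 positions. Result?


Rotate 0b10001100 right by 5 (8-bit) = 0b1100100 = 100

100


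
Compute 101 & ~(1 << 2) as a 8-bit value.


101 & ~(1 << 2) = 97

97


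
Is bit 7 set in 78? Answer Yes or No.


0b1001110, bit 7 = 0. No

No


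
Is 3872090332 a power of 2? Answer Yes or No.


0b11100110110010110110100011011100. Multiple bits set => No

No


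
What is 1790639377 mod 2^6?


1790639377 & 63 = 17

17


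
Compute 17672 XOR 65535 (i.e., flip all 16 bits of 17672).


17672 ^ 65535 = 47863

47863


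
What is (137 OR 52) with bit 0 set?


Step 1: 137 | 52 = 189
Step 2: 189 | (1 << 0) = 189 | 1 = 189

189


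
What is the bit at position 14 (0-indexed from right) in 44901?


0b1010111101100101, position 14 = 0

0


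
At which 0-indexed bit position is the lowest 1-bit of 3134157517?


0b10111010110011110111001011001101. Lowest set bit at position 0

0


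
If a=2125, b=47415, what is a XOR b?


2125 ^ 47415 = 45434

45434


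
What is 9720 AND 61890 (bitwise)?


0b10010111111000 & 0b1111000111000010 = 0b10000111000000 = 8640

8640


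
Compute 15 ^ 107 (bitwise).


0b1111 ^ 0b1101011 = 0b1100100 = 100

100


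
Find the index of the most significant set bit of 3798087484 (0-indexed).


0b11100010011000100011011100111100. Highest set bit at position 31

31


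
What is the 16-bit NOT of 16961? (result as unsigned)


~0b100001001000001 = 0b1011110110111110 = 48574 (16-bit unsigned)

48574


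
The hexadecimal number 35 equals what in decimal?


35 hex = 53 decimal

53


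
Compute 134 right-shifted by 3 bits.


0b10000110 >> 3 = 0b10000 = 16

16


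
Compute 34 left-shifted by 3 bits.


0b100010 << 3 = 0b100010000 = 272

272


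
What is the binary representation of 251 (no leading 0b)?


251 = 11111011 in binary

11111011


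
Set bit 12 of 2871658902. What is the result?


2871658902 | (1 << 12) = 2871658902 | 4096 = 2871662998

2871662998


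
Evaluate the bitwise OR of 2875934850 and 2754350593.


0b10101011011010110100100010000010 | 0b10100100001011000000111000000001 = 0b10101111011011110100111010000011 = 2943307395

2943307395


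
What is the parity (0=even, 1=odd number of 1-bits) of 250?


0b11111010 has 6 ones => parity 0

0


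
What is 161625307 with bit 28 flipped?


161625307 ^ (1 << 28) = 161625307 ^ 268435456 = 430060763

430060763


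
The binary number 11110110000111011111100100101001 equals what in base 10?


11110110000111011111100100101001 in decimal = 4129159465

4129159465


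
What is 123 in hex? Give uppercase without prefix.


123 = 7B hex

7B


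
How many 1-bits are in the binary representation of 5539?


0b1010110100011 has 7 set bits

7


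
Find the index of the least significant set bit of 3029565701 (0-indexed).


0b10110100100100111000000100000101. Lowest set bit at position 0

0


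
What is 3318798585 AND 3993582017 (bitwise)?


0b11000101110100001101100011111001 & 0b11101110000010010011100111000001 = 0b11000100000000000001100011000001 = 3288340673

3288340673


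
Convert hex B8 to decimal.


B8 hex = 184 decimal

184


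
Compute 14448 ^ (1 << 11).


14448 ^ (1 << 11) = 14448 ^ 2048 = 12400

12400


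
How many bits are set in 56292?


0b1101101111100100 has 10 set bits

10


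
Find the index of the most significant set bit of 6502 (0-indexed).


0b1100101100110. Highest set bit at position 12

12


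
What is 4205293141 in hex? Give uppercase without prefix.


4205293141 = FAA7AE55 hex

FAA7AE55


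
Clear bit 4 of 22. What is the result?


22 & ~(1 << 4) = 6

6


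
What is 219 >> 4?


0b11011011 >> 4 = 0b1101 = 13

13


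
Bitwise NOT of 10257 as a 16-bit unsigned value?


~0b10100000010001 = 0b1101011111101110 = 55278 (16-bit unsigned)

55278


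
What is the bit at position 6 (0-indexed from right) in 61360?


0b1110111110110000, position 6 = 0

0


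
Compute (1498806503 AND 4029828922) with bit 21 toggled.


Step 1: 1498806503 & 4029828922 = 1343244322
Step 2: 1343244322 ^ (1 << 21) = 1343244322 ^ 2097152 = 1345341474

1345341474


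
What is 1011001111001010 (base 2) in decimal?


1011001111001010 in decimal = 46026

46026


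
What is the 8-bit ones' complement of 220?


220 ^ 255 = 35

35


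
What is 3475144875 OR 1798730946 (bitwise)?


0b11001111001000101000000010101011 | 0b1101011001101100111010011000010 = 0b11101111001101101111010011101011 = 4013356267

4013356267


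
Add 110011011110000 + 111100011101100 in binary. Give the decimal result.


110011011110000 + 111100011101100 = 1101111111011100 = 57308

57308


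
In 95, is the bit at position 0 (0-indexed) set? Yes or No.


0b1011111, bit 0 = 1. Yes

Yes


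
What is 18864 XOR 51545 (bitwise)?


0b100100110110000 ^ 0b1100100101011001 = 0b1000000011101001 = 33001

33001


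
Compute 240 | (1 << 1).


240 | (1 << 1) = 240 | 2 = 242

242


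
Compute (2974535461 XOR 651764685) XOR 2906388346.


Step 1: 2974535461 ^ 651764685 = 2542988520
Step 2: 2542988520 ^ 2906388346 = 984161170

984161170


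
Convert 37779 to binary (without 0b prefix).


37779 = 1001001110010011 in binary

1001001110010011


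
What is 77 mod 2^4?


77 & 15 = 13

13


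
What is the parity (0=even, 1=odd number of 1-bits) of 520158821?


0b11111000000001111111001100101 has 16 ones => parity 0

0


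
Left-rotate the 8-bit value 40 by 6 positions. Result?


Rotate 0b101000 left by 6 (8-bit) = 0b1010 = 10

10


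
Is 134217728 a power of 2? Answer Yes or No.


0b1000000000000000000000000000. Only one bit set => Yes

Yes


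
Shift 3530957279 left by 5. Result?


0b11010010011101100010000111011111 << 5 = 0b1101001001110110001000011101111100000 = 112990632928

112990632928


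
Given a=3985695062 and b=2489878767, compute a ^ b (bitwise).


3985695062 ^ 2489878767 = 2046323129

2046323129


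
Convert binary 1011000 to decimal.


1011000 in decimal = 88

88


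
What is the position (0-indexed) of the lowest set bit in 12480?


0b11000011000000. Lowest set bit at position 6

6


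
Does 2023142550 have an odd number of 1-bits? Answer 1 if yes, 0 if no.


0b1111000100101101011010010010110 has 16 ones => parity 0

0


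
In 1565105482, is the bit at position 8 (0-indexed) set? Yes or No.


0b1011101010010011001110101001010, bit 8 = 1. Yes

Yes


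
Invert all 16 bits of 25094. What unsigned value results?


25094 ^ 65535 = 40441

40441


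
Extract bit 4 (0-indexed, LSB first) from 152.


0b10011000, position 4 = 1

1


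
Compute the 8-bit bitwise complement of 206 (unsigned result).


~0b11001110 = 0b110001 = 49 (8-bit unsigned)

49


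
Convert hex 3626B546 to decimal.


3626B546 hex = 908506438 decimal

908506438


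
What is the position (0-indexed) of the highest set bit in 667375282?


0b100111110001110101011010110010. Highest set bit at position 29

29


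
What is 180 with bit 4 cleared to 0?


180 & ~(1 << 4) = 164

164


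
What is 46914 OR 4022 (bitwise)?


0b1011011101000010 | 0b111110110110 = 0b1011111111110110 = 49142

49142


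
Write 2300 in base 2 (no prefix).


2300 = 100011111100 in binary

100011111100


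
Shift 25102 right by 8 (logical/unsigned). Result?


0b110001000001110 >> 8 = 0b1100010 = 98

98


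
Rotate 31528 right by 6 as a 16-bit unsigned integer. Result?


Rotate 0b111101100101000 right by 6 (16-bit) = 0b1010000111101100 = 41452

41452


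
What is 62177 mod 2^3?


62177 & 7 = 1

1


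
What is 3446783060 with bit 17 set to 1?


3446783060 | (1 << 17) = 3446783060 | 131072 = 3446914132

3446914132


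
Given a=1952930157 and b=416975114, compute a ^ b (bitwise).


1952930157 ^ 416975114 = 1824378983

1824378983


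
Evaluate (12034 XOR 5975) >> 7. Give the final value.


Step 1: 12034 ^ 5975 = 14421
Step 2: 14421 >> 7 = 112

112


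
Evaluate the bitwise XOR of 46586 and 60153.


0b1011010111111010 ^ 0b1110101011111001 = 0b101111100000011 = 24323

24323


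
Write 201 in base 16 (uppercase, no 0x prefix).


201 = C9 hex

C9


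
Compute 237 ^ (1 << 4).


237 ^ (1 << 4) = 237 ^ 16 = 253

253


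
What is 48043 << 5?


0b1011101110101011 << 5 = 0b101110111010101100000 = 1537376

1537376


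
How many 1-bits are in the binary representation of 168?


0b10101000 has 3 set bits

3


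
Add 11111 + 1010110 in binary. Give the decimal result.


11111 + 1010110 = 1110101 = 117

117


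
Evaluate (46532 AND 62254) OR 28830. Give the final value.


Step 1: 46532 & 62254 = 45316
Step 2: 45316 | 28830 = 61854

61854


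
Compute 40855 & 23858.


0b1001111110010111 & 0b101110100110010 = 0b1110100010010 = 7442

7442


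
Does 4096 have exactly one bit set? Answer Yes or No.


0b1000000000000. Only one bit set => Yes

Yes


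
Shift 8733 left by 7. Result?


0b10001000011101 << 7 = 0b100010000111010000000 = 1117824

1117824


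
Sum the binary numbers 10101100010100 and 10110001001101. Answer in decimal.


10101100010100 + 10110001001101 = 101011101100001 = 22369

22369


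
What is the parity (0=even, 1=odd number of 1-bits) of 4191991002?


0b11111001110111001011010011011010 has 20 ones => parity 0

0


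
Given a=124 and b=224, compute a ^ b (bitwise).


124 ^ 224 = 156

156


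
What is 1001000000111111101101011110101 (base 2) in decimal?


1001000000111111101101011110101 in decimal = 1210047221

1210047221


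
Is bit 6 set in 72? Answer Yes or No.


0b1001000, bit 6 = 1. Yes

Yes


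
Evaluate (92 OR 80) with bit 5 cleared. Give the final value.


Step 1: 92 | 80 = 92
Step 2: 92 & ~(1 << 5) = 92

92


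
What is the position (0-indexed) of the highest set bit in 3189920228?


0b10111110001000100101000111100100. Highest set bit at position 31

31


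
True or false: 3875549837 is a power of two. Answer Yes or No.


0b11100111000000000011001010001101. Multiple bits set => No

No


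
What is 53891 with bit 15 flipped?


53891 ^ (1 << 15) = 53891 ^ 32768 = 21123

21123


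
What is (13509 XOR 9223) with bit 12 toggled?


Step 1: 13509 ^ 9223 = 4290
Step 2: 4290 ^ (1 << 12) = 4290 ^ 4096 = 194

194


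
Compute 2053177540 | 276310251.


0b1111010011000010000000011000100 | 0b10000011110000010100011101011 = 0b1111010011110010010100011101111 = 2054760687

2054760687


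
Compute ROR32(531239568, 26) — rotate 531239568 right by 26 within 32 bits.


Rotate 0b11111101010100001001010010000 right by 26 (32-bit) = 0b11101010100001001010010000000111 = 3934561287

3934561287


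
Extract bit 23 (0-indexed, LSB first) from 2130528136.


0b1111110111111010100011110001000, position 23 = 1

1


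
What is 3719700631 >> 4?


0b11011101101101100010000010010111 >> 4 = 0b1101110110110110001000001001 = 232481289

232481289


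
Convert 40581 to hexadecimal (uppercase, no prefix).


40581 = 9E85 hex

9E85


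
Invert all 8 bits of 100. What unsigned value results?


100 ^ 255 = 155

155


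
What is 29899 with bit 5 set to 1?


29899 | (1 << 5) = 29899 | 32 = 29931

29931


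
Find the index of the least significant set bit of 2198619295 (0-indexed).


0b10000011000011000100010010011111. Lowest set bit at position 0

0


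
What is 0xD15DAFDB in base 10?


D15DAFDB hex = 3512578011 decimal

3512578011


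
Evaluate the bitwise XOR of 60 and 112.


0b111100 ^ 0b1110000 = 0b1001100 = 76

76


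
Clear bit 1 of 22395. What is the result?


22395 & ~(1 << 1) = 22393

22393


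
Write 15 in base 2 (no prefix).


15 = 1111 in binary

1111


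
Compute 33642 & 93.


0b1000001101101010 & 0b1011101 = 0b1001000 = 72

72


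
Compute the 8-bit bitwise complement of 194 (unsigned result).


~0b11000010 = 0b111101 = 61 (8-bit unsigned)

61


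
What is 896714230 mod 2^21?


896714230 & 2097151 = 1230326

1230326


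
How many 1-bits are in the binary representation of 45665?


0b1011001001100001 has 7 set bits

7


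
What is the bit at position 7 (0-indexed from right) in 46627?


0b1011011000100011, position 7 = 0

0


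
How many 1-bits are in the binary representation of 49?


0b110001 has 3 set bits

3


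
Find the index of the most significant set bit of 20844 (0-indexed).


0b101000101101100. Highest set bit at position 14

14


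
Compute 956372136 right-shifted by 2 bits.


0b111001000000010001010010101000 >> 2 = 0b1110010000000100010100101010 = 239093034

239093034


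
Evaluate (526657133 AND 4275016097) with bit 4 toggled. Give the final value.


Step 1: 526657133 & 4275016097 = 507772961
Step 2: 507772961 ^ (1 << 4) = 507772961 ^ 16 = 507772977

507772977


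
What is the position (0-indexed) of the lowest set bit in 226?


0b11100010. Lowest set bit at position 1

1


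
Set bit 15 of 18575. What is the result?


18575 | (1 << 15) = 18575 | 32768 = 51343

51343


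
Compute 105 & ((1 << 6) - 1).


105 & 63 = 41

41


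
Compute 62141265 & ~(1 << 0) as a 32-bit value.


62141265 & ~(1 << 0) = 62141264

62141264


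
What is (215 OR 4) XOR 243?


Step 1: 215 | 4 = 215
Step 2: 215 ^ 243 = 36

36


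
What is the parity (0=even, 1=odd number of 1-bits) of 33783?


0b1000001111110111 has 10 ones => parity 0

0


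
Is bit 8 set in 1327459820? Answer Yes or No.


0b1001111000111110110110111101100, bit 8 = 1. Yes

Yes


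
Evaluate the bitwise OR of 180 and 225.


0b10110100 | 0b11100001 = 0b11110101 = 245

245


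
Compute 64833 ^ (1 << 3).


64833 ^ (1 << 3) = 64833 ^ 8 = 64841

64841


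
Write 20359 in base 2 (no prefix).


20359 = 100111110000111 in binary

100111110000111


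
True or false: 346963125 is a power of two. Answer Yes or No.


0b10100101011100011110010110101. Multiple bits set => No

No


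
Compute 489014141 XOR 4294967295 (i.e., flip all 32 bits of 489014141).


489014141 ^ 4294967295 = 3805953154

3805953154


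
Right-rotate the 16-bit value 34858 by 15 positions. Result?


Rotate 0b1000100000101010 right by 15 (16-bit) = 0b1000001010101 = 4181

4181


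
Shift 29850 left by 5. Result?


0b111010010011010 << 5 = 0b11101001001101000000 = 955200

955200


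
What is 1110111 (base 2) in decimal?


1110111 in decimal = 119

119


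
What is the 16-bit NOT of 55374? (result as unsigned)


~0b1101100001001110 = 0b10011110110001 = 10161 (16-bit unsigned)

10161


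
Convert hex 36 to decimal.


36 hex = 54 decimal

54


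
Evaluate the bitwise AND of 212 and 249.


0b11010100 & 0b11111001 = 0b11010000 = 208

208


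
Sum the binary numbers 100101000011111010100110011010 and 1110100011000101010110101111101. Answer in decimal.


100101000011111010100110011010 + 1110100011000101010110101111101 = 10011001011100100101011100010111 = 2574407447

2574407447


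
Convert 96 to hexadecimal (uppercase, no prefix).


96 = 60 hex

60


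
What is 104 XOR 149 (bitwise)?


0b1101000 ^ 0b10010101 = 0b11111101 = 253

253


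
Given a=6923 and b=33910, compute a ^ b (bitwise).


6923 ^ 33910 = 40829

40829


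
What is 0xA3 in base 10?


A3 hex = 163 decimal

163


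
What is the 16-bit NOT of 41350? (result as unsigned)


~0b1010000110000110 = 0b101111001111001 = 24185 (16-bit unsigned)

24185


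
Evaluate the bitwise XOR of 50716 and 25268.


0b1100011000011100 ^ 0b110001010110100 = 0b1010010010101000 = 42152

42152


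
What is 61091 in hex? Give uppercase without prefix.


61091 = EEA3 hex

EEA3


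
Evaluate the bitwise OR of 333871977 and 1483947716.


0b10011111001100111101101101001 | 0b1011000011100110011111011000100 = 0b1011011111101110111111111101101 = 1542946797

1542946797


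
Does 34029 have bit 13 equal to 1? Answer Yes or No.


0b1000010011101101, bit 13 = 0. No

No


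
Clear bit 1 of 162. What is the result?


162 & ~(1 << 1) = 160

160


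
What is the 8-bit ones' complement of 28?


28 ^ 255 = 227

227


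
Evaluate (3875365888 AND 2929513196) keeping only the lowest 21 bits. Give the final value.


Step 1: 3875365888 & 2929513196 = 2795257856
Step 2: 2795257856 & 2097151 = 1851392

1851392


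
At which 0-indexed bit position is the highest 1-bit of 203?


0b11001011. Highest set bit at position 7

7


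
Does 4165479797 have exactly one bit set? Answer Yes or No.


0b11111000010010000010110101110101. Multiple bits set => No

No


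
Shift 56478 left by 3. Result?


0b1101110010011110 << 3 = 0b1101110010011110000 = 451824

451824


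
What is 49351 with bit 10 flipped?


49351 ^ (1 << 10) = 49351 ^ 1024 = 50375

50375


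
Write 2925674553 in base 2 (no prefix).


2925674553 = 10101110011000100100000000111001 in binary

10101110011000100100000000111001


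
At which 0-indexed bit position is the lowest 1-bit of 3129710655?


0b10111010100010111001100000111111. Lowest set bit at position 0

0


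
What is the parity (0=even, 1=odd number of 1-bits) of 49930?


0b1100001100001010 has 6 ones => parity 0

0


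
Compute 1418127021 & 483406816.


0b1010100100001101110011010101101 & 0b11100110100000011001111100000 = 0b10100100000000010001010100000 = 343941792

343941792


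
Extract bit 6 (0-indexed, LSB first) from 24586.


0b110000000001010, position 6 = 0

0


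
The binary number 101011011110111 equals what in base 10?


101011011110111 in decimal = 22263

22263


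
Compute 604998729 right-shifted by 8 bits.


0b100100000011111000110001001001 >> 8 = 0b1001000000111110001100 = 2363276

2363276


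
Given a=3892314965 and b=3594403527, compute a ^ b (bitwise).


3892314965 ^ 3594403527 = 1044266386

1044266386


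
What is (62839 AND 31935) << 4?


Step 1: 62839 & 31935 = 29751
Step 2: 29751 << 4 = 476016

476016


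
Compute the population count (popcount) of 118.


0b1110110 has 5 set bits

5


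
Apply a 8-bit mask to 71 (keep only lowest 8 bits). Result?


71 & 255 = 71

71


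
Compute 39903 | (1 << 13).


39903 | (1 << 13) = 39903 | 8192 = 48095

48095


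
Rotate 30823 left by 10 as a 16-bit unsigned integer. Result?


Rotate 0b111100001100111 left by 10 (16-bit) = 0b1001110111100001 = 40417

40417


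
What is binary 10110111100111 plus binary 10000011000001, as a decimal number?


10110111100111 + 10000011000001 = 100111010101000 = 20136

20136


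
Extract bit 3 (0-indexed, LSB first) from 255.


0b11111111, position 3 = 1

1


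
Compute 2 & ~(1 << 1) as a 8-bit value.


2 & ~(1 << 1) = 0

0


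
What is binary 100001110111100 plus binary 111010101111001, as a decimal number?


100001110111100 + 111010101111001 = 1011100100110101 = 47413

47413


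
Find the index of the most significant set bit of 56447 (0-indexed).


0b1101110001111111. Highest set bit at position 15

15


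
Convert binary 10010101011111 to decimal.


10010101011111 in decimal = 9567

9567


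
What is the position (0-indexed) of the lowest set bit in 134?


0b10000110. Lowest set bit at position 1

1


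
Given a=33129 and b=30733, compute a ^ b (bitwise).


33129 ^ 30733 = 63844

63844


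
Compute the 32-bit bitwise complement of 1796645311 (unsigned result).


~0b1101011000101101010000110111111 = 0b10010100111010010101111001000000 = 2498321984 (32-bit unsigned)

2498321984


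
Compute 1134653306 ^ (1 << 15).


1134653306 ^ (1 << 15) = 1134653306 ^ 32768 = 1134686074

1134686074


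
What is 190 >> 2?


0b10111110 >> 2 = 0b101111 = 47

47


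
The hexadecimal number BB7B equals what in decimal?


BB7B hex = 47995 decimal

47995


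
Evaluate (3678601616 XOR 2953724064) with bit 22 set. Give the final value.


Step 1: 3678601616 ^ 2953724064 = 1800225072
Step 2: 1800225072 | (1 << 22) = 1800225072 | 4194304 = 1800225072

1800225072


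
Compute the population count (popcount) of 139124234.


0b1000010010101101111000001010 has 12 set bits

12


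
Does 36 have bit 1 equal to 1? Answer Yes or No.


0b100100, bit 1 = 0. No

No


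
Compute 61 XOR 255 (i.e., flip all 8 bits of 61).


61 ^ 255 = 194

194


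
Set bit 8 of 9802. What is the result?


9802 | (1 << 8) = 9802 | 256 = 10058

10058


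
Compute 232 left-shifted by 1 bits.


0b11101000 << 1 = 0b111010000 = 464

464


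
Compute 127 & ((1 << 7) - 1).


127 & 127 = 127

127


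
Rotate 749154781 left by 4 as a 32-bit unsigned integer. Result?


Rotate 0b101100101001110011000111011101 left by 4 (32-bit) = 0b11001010011100110001110111010010 = 3396541906

3396541906


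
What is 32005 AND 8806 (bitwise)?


0b111110100000101 & 0b10001001100110 = 0b10000000000100 = 8196

8196


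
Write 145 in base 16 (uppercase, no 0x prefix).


145 = 91 hex

91


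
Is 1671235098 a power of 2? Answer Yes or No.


0b1100011100111010000011000011010. Multiple bits set => No

No


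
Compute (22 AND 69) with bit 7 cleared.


Step 1: 22 & 69 = 4
Step 2: 4 & ~(1 << 7) = 4

4


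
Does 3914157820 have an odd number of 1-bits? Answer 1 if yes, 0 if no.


0b11101001010011010100111011111100 has 19 ones => parity 1

1


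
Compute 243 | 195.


0b11110011 | 0b11000011 = 0b11110011 = 243

243


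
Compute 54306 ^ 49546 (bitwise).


0b1101010000100010 ^ 0b1100000110001010 = 0b1010110101000 = 5544

5544


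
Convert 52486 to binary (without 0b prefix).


52486 = 1100110100000110 in binary

1100110100000110


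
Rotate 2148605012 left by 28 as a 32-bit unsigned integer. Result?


Rotate 0b10000000000100010001110001010100 left by 28 (32-bit) = 0b1001000000000010001000111000101 = 1208029637

1208029637


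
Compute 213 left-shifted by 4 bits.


0b11010101 << 4 = 0b110101010000 = 3408

3408


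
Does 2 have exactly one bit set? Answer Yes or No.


0b10. Only one bit set => Yes

Yes


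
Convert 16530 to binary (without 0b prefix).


16530 = 100000010010010 in binary

100000010010010


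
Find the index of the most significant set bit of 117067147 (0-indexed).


0b110111110100100110110001011. Highest set bit at position 26

26


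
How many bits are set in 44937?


0b1010111110001001 has 9 set bits

9


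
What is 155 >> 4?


0b10011011 >> 4 = 0b1001 = 9

9


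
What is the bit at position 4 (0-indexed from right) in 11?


0b1011, position 4 = 0

0


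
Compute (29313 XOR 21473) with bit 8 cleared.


Step 1: 29313 ^ 21473 = 8544
Step 2: 8544 & ~(1 << 8) = 8288

8288


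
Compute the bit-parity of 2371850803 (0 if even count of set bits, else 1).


0b10001101010111111001001000110011 has 17 ones => parity 1

1


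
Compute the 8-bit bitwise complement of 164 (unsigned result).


~0b10100100 = 0b1011011 = 91 (8-bit unsigned)

91


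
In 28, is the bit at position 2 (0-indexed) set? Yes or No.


0b11100, bit 2 = 1. Yes

Yes


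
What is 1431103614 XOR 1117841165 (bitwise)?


0b1010101010011001110100001111110 ^ 0b1000010101000001110011100001101 = 0b10111111011000000111101110011 = 401346419

401346419


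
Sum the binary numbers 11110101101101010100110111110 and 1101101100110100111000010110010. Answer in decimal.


11110101101101010100110111110 + 1101101100110100111000010110010 = 10001100010100010001101001110000 = 2354125424

2354125424


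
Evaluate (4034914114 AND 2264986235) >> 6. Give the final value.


Step 1: 4034914114 & 2264986235 = 2147541570
Step 2: 2147541570 >> 6 = 33555337

33555337


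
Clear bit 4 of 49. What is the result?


49 & ~(1 << 4) = 33

33


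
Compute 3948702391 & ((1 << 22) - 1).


3948702391 & 4194303 = 1862327

1862327


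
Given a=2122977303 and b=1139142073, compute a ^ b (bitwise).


2122977303 ^ 1139142073 = 1030749614

1030749614


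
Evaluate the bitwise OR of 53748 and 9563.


0b1101000111110100 | 0b10010101011011 = 0b1111010111111111 = 62975

62975


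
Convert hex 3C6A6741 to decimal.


3C6A6741 hex = 1013606209 decimal

1013606209


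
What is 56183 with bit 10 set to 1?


56183 | (1 << 10) = 56183 | 1024 = 57207

57207


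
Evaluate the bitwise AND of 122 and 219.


0b1111010 & 0b11011011 = 0b1011010 = 90

90


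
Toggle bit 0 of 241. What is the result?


241 ^ (1 << 0) = 241 ^ 1 = 240

240


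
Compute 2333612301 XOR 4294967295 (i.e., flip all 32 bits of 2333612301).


2333612301 ^ 4294967295 = 1961354994

1961354994


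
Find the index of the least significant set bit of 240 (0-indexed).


0b11110000. Lowest set bit at position 4

4


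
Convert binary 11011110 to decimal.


11011110 in decimal = 222

222


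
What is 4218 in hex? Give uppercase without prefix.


4218 = 107A hex

107A


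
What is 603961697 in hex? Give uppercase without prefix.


603961697 = 23FFB961 hex

23FFB961


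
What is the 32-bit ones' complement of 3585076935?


3585076935 ^ 4294967295 = 709890360

709890360


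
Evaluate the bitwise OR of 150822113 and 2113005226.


0b1000111111010101110011100001 | 0b1111101111100011110011010101010 = 0b1111101111111011111111011101011 = 2113797867

2113797867


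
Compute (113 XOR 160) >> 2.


Step 1: 113 ^ 160 = 209
Step 2: 209 >> 2 = 52

52


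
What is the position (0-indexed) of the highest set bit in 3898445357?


0b11101000010111011000111000101101. Highest set bit at position 31

31


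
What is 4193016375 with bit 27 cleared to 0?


4193016375 & ~(1 << 27) = 4058798647

4058798647


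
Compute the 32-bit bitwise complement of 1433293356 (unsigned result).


~0b1010101011011100101001000101100 = 0b10101010100100011010110111010011 = 2861673939 (32-bit unsigned)

2861673939


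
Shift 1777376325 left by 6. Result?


0b1101001111100001001110001000101 << 6 = 0b1101001111100001001110001000101000000 = 113752084800

113752084800


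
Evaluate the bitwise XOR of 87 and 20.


0b1010111 ^ 0b10100 = 0b1000011 = 67

67


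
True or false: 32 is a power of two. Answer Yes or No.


0b100000. Only one bit set => Yes

Yes


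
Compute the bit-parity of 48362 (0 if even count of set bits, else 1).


0b1011110011101010 has 10 ones => parity 0

0


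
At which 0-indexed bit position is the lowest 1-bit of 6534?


0b1100110000110. Lowest set bit at position 1

1


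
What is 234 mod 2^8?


234 & 255 = 234

234


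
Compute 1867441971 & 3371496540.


0b1101111010011101110011100110011 & 0b11001000111101001111010001011100 = 0b1001000010001001110010000010000 = 1212474384

1212474384


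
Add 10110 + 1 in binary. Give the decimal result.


10110 + 1 = 10111 = 23

23


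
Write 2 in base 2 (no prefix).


2 = 10 in binary

10


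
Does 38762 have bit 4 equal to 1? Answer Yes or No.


0b1001011101101010, bit 4 = 0. No

No


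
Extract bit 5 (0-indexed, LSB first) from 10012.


0b10011100011100, position 5 = 0

0


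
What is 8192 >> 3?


0b10000000000000 >> 3 = 0b10000000000 = 1024

1024


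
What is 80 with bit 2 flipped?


80 ^ (1 << 2) = 80 ^ 4 = 84

84


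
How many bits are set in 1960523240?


0b1110100110110110011010111101000 has 18 set bits

18


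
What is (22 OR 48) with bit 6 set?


Step 1: 22 | 48 = 54
Step 2: 54 | (1 << 6) = 54 | 64 = 118

118


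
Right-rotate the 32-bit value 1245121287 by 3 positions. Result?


Rotate 0b1001010001101110000101100000111 right by 3 (32-bit) = 0b11101001010001101110000101100000 = 3913736544

3913736544


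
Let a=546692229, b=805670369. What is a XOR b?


546692229 ^ 805670369 = 277893476

277893476


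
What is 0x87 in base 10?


87 hex = 135 decimal

135


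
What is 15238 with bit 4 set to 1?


15238 | (1 << 4) = 15238 | 16 = 15254

15254


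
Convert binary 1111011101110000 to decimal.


1111011101110000 in decimal = 63344

63344


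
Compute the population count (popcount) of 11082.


0b10101101001010 has 7 set bits

7


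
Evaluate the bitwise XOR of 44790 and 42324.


0b1010111011110110 ^ 0b1010010101010100 = 0b101110100010 = 2978

2978
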